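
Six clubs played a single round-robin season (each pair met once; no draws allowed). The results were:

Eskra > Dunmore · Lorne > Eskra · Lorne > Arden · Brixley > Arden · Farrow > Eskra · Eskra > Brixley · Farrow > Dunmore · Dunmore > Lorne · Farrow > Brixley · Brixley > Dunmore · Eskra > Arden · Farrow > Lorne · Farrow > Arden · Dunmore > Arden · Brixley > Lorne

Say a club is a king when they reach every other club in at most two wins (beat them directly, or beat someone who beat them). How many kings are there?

Brixley cannot reach Farrow in two steps.
Eskra cannot reach Farrow in two steps.
Arden cannot reach Brixley, Eskra, Lorne, Dunmore, Farrow in two steps.
Lorne cannot reach Farrow in two steps.
Dunmore cannot reach Brixley, Farrow in two steps.
Farrow reaches everyone (king).
Kings: Farrow — 1.

1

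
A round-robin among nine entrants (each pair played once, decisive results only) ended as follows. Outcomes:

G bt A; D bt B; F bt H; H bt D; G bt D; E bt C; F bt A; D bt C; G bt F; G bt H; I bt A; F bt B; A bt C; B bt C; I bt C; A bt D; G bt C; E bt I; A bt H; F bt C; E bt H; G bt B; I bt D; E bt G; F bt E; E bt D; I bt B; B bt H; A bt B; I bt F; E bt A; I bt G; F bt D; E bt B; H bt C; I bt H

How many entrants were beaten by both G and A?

G beat: A, B, C, D, F, H.
A beat: B, C, D, H.
Both beat: B, C, D, H — 4.

4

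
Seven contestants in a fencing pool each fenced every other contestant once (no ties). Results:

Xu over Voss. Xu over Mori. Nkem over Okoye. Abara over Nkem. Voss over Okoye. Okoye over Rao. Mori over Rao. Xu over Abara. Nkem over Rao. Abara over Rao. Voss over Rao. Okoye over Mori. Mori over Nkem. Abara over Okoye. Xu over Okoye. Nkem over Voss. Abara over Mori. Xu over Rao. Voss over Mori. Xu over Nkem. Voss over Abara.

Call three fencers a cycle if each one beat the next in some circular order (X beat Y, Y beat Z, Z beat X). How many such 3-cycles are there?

3

Win totals: Okoye 2, Abara 4, Voss 4, Mori 2, Nkem 3, Xu 6, Rao 0.
A fencer with w wins dominates both others in C(w,2) triples; summing gives 1 + 6 + 6 + 1 + 3 + 15 + 0 = 32 transitive triples.
Total triples C(7,3) = 35, so cyclic triples = 35 − 32 = 3.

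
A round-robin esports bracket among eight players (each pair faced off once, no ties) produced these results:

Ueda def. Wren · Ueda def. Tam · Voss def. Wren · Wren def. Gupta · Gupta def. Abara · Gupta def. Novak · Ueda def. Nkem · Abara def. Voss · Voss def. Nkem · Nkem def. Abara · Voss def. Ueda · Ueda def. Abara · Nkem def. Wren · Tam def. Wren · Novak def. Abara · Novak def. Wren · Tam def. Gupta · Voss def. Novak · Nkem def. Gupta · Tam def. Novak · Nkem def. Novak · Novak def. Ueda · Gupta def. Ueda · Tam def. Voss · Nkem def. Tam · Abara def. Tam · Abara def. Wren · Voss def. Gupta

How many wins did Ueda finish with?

4

Ueda's results: beat Nkem, Abara, Tam, Wren; lost to Voss, Gupta, Novak.
That is 4 wins.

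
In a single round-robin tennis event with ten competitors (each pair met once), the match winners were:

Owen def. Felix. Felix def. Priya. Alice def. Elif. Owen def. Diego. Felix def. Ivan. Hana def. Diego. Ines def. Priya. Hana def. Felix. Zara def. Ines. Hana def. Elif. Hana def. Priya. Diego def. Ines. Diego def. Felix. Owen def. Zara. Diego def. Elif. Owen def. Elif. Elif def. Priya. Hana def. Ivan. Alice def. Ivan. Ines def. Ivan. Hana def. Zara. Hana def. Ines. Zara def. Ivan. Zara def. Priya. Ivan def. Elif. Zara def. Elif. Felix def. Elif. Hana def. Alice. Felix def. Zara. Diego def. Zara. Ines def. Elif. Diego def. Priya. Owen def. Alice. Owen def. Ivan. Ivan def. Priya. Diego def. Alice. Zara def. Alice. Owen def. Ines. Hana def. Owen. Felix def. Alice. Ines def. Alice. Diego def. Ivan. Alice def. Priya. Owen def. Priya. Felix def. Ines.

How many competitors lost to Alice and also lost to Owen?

Alice beat: Elif, Priya, Ivan.
Owen beat: Elif, Alice, Diego, Felix, Ines, Zara, Priya, Ivan.
Both beat: Elif, Priya, Ivan — 3.

3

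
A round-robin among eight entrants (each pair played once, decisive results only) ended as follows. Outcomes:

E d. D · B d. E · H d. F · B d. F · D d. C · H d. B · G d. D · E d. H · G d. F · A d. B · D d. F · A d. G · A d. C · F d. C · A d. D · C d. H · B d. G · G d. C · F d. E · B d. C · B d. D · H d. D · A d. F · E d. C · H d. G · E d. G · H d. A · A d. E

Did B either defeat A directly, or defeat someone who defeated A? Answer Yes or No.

B did not beat A directly.
B beat C, D, E, F, G, but each of them lost to A. No two-step path.

No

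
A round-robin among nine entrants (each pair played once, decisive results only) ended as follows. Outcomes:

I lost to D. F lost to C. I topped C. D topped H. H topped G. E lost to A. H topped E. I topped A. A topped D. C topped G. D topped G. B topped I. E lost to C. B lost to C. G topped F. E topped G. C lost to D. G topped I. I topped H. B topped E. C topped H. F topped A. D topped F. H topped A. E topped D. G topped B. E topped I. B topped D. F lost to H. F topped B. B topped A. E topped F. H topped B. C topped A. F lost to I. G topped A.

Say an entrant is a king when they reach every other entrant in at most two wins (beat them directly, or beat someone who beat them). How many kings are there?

6

A cannot reach B in two steps.
B reaches everyone (king).
C reaches everyone (king).
D reaches everyone (king).
E reaches everyone (king).
F cannot reach C, G, H in two steps.
G reaches everyone (king).
H cannot reach C in two steps.
I reaches everyone (king).
Kings: B, C, D, E, G, I — 6.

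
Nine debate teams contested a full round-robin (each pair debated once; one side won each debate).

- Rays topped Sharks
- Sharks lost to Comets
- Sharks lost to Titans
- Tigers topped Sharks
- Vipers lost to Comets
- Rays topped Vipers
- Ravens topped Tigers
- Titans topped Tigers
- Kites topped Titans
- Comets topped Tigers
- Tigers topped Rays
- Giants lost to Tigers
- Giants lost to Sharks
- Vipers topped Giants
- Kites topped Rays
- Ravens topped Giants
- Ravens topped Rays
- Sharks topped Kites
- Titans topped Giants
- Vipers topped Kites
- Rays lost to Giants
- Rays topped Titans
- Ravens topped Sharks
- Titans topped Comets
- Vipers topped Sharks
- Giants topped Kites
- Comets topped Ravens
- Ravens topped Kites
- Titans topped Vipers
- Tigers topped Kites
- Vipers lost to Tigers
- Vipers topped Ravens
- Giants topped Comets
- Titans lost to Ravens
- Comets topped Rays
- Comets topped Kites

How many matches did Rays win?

3

Rays' results: beat Titans, Sharks, Vipers; lost to Ravens, Comets, Giants, Tigers, Kites.
That is 3 wins.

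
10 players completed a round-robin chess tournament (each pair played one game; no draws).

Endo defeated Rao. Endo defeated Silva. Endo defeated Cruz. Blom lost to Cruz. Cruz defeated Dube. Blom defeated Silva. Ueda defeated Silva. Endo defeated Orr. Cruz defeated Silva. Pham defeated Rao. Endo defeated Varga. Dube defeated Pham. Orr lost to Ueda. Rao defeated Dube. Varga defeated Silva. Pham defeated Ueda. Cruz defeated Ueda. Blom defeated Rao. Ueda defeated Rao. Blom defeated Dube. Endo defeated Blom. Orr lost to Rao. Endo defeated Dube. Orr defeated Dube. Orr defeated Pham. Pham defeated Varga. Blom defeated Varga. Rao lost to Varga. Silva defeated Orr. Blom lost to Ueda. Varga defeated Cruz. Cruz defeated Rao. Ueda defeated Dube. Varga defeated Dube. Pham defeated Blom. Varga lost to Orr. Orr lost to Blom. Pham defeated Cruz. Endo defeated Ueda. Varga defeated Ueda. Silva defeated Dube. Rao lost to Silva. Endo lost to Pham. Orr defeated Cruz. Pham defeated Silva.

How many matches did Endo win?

8

Endo's results: beat Ueda, Orr, Cruz, Varga, Dube, Rao, Blom, Silva; lost to Pham.
That is 8 wins.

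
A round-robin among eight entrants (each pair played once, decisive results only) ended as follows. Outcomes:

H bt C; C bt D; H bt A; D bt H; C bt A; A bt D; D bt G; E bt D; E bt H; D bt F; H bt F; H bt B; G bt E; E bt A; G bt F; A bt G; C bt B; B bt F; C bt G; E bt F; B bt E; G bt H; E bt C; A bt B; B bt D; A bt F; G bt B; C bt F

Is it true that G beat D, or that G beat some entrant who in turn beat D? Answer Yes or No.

Yes

G did not beat D directly.
G beat B, E, F, H. Of those, B beat D.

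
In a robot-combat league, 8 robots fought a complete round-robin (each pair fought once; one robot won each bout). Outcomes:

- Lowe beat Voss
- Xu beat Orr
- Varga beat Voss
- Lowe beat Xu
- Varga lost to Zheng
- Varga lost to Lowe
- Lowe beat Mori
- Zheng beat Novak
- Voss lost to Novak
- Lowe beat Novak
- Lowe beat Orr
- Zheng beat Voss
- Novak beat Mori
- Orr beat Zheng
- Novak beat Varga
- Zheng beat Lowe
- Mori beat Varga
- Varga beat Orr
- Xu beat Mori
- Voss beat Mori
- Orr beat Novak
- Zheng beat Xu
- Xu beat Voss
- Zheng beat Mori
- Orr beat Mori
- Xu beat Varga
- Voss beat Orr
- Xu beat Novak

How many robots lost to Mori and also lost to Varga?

Mori beat: Varga.
Varga beat: Orr, Voss.
No one was beaten by both.

0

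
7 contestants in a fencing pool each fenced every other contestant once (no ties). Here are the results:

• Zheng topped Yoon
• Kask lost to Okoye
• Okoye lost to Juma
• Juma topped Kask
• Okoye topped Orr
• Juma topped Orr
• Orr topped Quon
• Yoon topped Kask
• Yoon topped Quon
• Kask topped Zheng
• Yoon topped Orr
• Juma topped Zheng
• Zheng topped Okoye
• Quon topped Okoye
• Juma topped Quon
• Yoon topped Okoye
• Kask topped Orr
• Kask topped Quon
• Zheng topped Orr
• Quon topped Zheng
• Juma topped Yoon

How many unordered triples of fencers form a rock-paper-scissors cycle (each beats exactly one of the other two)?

Win totals: Okoye 2, Zheng 3, Juma 6, Kask 3, Quon 2, Orr 1, Yoon 4.
A fencer with w wins dominates both others in C(w,2) triples; summing gives 1 + 3 + 15 + 3 + 1 + 0 + 6 = 29 transitive triples.
Total triples C(7,3) = 35, so cyclic triples = 35 − 29 = 6.

6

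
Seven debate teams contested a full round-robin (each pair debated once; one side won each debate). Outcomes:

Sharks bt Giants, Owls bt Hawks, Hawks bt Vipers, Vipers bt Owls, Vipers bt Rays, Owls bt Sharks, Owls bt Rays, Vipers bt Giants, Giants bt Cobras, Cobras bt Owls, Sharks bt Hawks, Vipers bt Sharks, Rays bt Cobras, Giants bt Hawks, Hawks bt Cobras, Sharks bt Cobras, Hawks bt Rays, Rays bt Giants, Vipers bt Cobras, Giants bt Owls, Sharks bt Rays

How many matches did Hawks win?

Hawks' results: beat Vipers, Cobras, Rays; lost to Sharks, Giants, Owls.
That is 3 wins.

3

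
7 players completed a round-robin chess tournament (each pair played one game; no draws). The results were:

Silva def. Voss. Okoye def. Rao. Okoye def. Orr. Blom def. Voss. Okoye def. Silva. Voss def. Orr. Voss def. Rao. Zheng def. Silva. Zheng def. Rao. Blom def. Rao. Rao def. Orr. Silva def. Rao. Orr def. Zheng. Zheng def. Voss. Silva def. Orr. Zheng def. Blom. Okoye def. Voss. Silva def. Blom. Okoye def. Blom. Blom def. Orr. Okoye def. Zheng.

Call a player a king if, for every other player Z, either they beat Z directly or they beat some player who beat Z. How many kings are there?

1

Okoye reaches everyone (king).
Rao cannot reach Okoye, Voss, Silva, Blom in two steps.
Zheng cannot reach Okoye in two steps.
Voss cannot reach Okoye, Silva, Blom in two steps.
Silva cannot reach Okoye in two steps.
Orr cannot reach Okoye in two steps.
Blom cannot reach Okoye, Silva in two steps.
Kings: Okoye — 1.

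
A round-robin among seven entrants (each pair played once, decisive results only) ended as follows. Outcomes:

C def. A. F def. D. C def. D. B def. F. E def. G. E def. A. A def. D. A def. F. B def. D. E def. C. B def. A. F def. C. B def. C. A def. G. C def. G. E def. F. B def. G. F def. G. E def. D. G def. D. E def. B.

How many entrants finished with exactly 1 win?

1

Win totals: A 3, B 5, C 3, D 0, E 6, F 3, G 1.
Exactly 1: G — 1 entrant.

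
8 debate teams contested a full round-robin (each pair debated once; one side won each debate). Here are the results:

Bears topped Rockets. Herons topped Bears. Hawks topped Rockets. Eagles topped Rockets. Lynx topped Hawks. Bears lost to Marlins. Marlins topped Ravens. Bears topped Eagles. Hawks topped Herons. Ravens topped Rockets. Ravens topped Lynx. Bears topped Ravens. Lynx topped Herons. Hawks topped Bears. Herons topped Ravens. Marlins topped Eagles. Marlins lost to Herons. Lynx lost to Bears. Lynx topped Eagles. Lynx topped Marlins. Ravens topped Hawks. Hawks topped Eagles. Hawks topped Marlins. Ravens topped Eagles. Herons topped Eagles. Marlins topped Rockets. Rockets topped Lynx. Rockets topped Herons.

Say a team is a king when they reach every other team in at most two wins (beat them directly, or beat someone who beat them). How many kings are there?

7

Marlins reaches everyone (king).
Lynx reaches everyone (king).
Bears reaches everyone (king).
Ravens reaches everyone (king).
Hawks reaches everyone (king).
Rockets reaches everyone (king).
Eagles cannot reach Marlins, Bears, Ravens, Hawks in two steps.
Herons reaches everyone (king).
Kings: Marlins, Lynx, Bears, Ravens, Hawks, Rockets, Herons — 7.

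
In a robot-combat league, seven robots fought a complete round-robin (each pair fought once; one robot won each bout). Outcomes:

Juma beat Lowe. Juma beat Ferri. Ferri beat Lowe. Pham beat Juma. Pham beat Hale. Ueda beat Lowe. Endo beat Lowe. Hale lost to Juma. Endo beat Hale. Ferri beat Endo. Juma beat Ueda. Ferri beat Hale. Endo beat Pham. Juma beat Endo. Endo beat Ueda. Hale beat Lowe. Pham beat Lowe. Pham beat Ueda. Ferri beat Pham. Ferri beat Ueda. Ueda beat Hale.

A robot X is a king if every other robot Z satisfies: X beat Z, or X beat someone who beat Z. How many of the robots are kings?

Ueda cannot reach Pham, Juma, Endo, Ferri in two steps.
Hale cannot reach Ueda, Pham, Juma, Endo, Ferri in two steps.
Pham reaches everyone (king).
Juma reaches everyone (king).
Endo cannot reach Ferri in two steps.
Lowe cannot reach Ueda, Hale, Pham, Juma, Endo, Ferri in two steps.
Ferri reaches everyone (king).
Kings: Pham, Juma, Ferri — 3.

3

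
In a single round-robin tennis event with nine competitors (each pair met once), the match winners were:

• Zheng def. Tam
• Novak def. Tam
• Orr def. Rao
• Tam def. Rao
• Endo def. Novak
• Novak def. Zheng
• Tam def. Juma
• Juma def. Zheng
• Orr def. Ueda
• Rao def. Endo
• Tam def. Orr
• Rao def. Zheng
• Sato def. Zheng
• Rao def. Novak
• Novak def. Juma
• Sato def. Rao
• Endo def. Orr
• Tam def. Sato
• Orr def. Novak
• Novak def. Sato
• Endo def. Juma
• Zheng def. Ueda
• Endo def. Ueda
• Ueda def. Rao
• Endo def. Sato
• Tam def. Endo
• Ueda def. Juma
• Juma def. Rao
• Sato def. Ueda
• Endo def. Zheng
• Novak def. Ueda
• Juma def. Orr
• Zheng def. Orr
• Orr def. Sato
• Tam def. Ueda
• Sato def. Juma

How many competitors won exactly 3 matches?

Win totals: Rao 3, Tam 6, Novak 5, Ueda 2, Zheng 3, Juma 3, Orr 4, Endo 6, Sato 4.
Exactly 3: Rao, Zheng, Juma — 3 competitors.

3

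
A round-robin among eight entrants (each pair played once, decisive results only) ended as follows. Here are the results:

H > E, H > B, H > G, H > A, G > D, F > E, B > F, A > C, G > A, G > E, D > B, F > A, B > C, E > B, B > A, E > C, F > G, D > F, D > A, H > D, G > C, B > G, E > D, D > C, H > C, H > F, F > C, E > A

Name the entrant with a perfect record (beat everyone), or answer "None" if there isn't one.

H has 7 wins out of 7 opponents — a perfect record.

H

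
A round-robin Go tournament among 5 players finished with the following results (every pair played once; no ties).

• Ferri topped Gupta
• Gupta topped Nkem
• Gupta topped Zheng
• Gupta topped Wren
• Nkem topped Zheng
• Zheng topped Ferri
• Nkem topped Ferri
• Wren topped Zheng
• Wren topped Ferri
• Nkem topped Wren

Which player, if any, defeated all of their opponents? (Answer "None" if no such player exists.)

None

Highest win total is Nkem with 3 (out of 4 possible).
Nkem lost to Gupta, so no player went undefeated.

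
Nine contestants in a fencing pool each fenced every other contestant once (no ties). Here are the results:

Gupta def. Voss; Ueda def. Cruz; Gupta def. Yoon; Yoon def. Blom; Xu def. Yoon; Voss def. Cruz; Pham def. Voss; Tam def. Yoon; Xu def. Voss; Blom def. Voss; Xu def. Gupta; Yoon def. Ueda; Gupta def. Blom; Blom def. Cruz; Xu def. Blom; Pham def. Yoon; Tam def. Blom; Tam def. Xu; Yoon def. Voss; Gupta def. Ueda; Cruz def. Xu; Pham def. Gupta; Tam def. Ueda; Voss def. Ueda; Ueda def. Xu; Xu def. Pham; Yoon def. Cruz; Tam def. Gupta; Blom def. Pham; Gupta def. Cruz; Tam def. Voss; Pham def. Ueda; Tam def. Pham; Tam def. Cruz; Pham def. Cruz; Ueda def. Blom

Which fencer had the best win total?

Win totals: Yoon 4, Pham 5, Cruz 1, Tam 8, Blom 3, Gupta 5, Ueda 3, Voss 2, Xu 5.
Tam leads with 8 wins (next highest: 5).

Tam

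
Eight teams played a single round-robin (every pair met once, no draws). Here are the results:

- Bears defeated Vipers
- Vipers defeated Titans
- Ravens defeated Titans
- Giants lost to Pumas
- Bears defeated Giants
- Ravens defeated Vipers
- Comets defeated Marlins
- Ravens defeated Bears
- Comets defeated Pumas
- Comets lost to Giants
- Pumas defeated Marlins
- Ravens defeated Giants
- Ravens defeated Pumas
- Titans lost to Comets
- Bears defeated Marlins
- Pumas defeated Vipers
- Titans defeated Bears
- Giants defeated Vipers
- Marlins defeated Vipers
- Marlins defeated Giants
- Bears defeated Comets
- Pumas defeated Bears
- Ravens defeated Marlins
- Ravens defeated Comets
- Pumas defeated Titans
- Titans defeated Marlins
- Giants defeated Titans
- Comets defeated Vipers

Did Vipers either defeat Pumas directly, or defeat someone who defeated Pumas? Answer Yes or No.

No

Vipers did not beat Pumas directly.
Vipers beat Titans, but each of them lost to Pumas. No two-step path.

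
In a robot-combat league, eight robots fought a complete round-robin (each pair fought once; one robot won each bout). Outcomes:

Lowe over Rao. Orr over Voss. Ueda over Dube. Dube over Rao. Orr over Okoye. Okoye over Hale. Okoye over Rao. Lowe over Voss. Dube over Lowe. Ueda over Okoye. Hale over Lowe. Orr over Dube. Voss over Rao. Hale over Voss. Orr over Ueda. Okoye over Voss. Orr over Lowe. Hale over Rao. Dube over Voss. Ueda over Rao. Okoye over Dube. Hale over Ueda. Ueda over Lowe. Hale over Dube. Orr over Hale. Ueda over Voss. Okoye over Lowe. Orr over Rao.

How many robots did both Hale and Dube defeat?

3

Hale beat: Dube, Rao, Voss, Ueda, Lowe.
Dube beat: Rao, Voss, Lowe.
Both beat: Rao, Voss, Lowe — 3.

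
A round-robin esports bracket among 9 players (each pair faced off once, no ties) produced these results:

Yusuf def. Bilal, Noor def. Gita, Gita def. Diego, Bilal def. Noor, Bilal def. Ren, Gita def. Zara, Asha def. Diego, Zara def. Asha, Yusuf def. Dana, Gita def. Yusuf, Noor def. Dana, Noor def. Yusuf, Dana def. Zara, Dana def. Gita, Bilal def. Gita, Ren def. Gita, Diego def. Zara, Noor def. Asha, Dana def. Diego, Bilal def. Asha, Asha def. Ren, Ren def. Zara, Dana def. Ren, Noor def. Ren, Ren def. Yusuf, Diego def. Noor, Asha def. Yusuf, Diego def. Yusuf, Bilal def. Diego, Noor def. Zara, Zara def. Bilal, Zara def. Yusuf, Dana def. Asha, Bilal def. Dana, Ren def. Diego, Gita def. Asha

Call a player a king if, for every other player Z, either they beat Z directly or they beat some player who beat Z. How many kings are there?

9

Zara reaches everyone (king).
Diego reaches everyone (king).
Noor reaches everyone (king).
Gita reaches everyone (king).
Dana reaches everyone (king).
Ren reaches everyone (king).
Yusuf reaches everyone (king).
Bilal reaches everyone (king).
Asha reaches everyone (king).
Kings: Zara, Diego, Noor, Gita, Dana, Ren, Yusuf, Bilal, Asha — 9.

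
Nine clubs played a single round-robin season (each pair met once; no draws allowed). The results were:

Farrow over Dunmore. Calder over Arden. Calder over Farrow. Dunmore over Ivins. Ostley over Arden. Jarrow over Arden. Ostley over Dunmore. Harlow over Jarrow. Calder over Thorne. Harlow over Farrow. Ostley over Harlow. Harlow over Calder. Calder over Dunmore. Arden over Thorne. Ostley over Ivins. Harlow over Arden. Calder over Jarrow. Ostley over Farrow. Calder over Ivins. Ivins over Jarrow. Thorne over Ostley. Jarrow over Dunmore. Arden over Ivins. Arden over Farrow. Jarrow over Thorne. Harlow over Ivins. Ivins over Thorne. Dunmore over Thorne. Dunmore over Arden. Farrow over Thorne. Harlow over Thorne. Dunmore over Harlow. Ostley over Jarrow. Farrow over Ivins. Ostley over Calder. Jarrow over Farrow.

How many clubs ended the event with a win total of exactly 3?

Win totals: Farrow 3, Dunmore 4, Jarrow 4, Arden 3, Ivins 2, Ostley 7, Thorne 1, Calder 6, Harlow 6.
Exactly 3: Farrow, Arden — 2 clubs.

2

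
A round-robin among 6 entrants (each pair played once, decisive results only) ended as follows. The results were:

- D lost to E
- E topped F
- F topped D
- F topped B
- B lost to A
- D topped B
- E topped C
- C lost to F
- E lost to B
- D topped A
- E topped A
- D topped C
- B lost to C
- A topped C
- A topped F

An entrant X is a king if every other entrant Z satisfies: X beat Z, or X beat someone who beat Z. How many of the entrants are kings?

5

A reaches everyone (king).
B reaches everyone (king).
C cannot reach A, D, F in two steps.
D reaches everyone (king).
E reaches everyone (king).
F reaches everyone (king).
Kings: A, B, D, E, F — 5.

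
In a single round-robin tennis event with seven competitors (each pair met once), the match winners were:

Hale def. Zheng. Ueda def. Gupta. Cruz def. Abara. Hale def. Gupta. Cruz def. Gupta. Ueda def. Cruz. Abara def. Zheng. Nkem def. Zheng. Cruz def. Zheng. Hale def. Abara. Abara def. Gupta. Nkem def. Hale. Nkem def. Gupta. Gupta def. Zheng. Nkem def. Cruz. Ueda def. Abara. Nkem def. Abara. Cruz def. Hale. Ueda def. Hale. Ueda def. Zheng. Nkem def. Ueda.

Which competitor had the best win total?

Nkem

Win totals: Nkem 6, Zheng 0, Gupta 1, Hale 3, Abara 2, Ueda 5, Cruz 4.
Nkem leads with 6 wins (next highest: 5).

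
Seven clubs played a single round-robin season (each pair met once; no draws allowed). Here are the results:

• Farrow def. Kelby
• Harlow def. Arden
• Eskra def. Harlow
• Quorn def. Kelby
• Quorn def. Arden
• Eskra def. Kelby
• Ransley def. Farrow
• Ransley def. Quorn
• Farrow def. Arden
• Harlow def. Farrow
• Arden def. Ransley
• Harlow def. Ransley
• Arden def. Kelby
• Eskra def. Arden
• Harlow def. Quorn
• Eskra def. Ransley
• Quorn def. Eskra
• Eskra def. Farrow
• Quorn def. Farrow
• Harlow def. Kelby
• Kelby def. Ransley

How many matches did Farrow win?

Farrow's results: beat Arden, Kelby; lost to Harlow, Quorn, Ransley, Eskra.
That is 2 wins.

2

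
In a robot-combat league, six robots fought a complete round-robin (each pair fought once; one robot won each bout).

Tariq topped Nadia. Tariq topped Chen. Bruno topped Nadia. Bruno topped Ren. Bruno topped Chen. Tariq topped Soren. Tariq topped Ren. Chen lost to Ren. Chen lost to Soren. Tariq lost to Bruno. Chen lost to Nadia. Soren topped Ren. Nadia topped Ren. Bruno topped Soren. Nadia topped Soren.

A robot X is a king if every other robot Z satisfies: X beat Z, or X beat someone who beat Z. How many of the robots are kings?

1

Soren cannot reach Nadia, Tariq, Bruno in two steps.
Nadia cannot reach Tariq, Bruno in two steps.
Ren cannot reach Soren, Nadia, Tariq, Bruno in two steps.
Chen cannot reach Soren, Nadia, Ren, Tariq, Bruno in two steps.
Tariq cannot reach Bruno in two steps.
Bruno reaches everyone (king).
Kings: Bruno — 1.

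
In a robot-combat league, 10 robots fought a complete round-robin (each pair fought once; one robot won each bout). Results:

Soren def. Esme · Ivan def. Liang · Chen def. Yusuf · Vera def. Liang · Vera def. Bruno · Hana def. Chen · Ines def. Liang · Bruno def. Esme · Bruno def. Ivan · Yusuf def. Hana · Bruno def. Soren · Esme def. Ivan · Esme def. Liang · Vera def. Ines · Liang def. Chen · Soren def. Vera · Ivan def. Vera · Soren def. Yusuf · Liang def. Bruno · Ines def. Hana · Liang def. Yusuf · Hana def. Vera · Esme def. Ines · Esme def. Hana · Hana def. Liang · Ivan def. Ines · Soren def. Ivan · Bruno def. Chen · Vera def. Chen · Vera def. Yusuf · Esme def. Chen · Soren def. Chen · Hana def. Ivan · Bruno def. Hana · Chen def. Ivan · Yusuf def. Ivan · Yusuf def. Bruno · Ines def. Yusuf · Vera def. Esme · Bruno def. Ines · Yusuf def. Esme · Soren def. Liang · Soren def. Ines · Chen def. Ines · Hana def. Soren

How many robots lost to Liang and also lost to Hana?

1

Liang beat: Chen, Yusuf, Bruno.
Hana beat: Vera, Soren, Chen, Liang, Ivan.
Both beat: Chen — 1.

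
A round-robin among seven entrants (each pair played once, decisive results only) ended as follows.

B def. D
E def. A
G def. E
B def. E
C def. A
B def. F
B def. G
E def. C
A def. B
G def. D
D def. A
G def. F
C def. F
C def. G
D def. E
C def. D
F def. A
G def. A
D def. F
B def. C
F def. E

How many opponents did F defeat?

F's results: beat A, E; lost to B, C, D, G.
That is 2 wins.

2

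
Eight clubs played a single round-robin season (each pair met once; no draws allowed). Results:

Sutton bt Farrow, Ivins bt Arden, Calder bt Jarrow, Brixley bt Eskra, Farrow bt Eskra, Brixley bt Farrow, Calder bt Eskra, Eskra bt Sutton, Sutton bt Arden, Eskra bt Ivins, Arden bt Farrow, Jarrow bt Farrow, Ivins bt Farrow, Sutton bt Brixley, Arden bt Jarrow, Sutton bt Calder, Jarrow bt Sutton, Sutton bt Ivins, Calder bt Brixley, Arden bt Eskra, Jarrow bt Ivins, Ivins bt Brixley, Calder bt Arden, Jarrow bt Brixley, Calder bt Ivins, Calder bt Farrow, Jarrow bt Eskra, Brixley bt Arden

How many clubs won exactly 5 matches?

2

Win totals: Eskra 2, Arden 3, Sutton 5, Jarrow 5, Brixley 3, Calder 6, Farrow 1, Ivins 3.
Exactly 5: Sutton, Jarrow — 2 clubs.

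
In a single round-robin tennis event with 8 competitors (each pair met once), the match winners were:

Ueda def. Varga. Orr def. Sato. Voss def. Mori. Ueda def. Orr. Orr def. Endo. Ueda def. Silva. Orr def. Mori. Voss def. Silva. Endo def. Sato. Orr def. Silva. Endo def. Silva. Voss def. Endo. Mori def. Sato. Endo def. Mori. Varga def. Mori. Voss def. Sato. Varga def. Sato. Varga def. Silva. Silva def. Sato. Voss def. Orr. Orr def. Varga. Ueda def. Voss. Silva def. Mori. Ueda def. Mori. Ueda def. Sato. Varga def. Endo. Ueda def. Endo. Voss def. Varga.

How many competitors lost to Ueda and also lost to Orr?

5

Ueda beat: Orr, Varga, Voss, Endo, Silva, Mori, Sato.
Orr beat: Varga, Endo, Silva, Mori, Sato.
Both beat: Varga, Endo, Silva, Mori, Sato — 5.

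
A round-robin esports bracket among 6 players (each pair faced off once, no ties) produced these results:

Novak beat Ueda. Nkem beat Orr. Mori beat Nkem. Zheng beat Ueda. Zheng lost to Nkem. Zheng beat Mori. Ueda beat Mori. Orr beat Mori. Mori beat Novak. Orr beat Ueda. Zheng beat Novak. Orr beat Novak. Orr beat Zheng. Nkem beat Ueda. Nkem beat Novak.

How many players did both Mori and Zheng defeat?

Mori beat: Novak, Nkem.
Zheng beat: Novak, Ueda, Mori.
Both beat: Novak — 1.

1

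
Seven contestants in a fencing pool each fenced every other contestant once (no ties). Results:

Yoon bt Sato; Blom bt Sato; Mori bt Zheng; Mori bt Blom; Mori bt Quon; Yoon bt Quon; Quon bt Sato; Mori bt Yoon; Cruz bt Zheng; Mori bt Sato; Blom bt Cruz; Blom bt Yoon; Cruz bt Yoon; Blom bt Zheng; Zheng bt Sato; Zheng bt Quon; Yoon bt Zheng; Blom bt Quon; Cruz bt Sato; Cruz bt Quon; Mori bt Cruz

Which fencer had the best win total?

Mori

Win totals: Quon 1, Yoon 3, Sato 0, Zheng 2, Cruz 4, Mori 6, Blom 5.
Mori leads with 6 wins (next highest: 5).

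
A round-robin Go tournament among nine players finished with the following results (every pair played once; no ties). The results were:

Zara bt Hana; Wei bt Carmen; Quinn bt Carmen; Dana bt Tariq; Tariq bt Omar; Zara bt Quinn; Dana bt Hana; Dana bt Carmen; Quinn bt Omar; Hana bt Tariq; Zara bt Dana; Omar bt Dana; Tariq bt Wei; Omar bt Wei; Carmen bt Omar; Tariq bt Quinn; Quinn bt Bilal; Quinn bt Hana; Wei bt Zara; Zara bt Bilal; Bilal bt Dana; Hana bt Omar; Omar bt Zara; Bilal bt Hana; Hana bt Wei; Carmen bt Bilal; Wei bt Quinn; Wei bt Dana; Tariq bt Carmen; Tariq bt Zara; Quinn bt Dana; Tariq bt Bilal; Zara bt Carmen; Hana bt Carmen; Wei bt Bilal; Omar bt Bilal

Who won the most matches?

Win totals: Hana 4, Quinn 5, Carmen 2, Omar 4, Dana 3, Bilal 2, Wei 5, Zara 5, Tariq 6.
Tariq leads with 6 wins (next highest: 5).

Tariq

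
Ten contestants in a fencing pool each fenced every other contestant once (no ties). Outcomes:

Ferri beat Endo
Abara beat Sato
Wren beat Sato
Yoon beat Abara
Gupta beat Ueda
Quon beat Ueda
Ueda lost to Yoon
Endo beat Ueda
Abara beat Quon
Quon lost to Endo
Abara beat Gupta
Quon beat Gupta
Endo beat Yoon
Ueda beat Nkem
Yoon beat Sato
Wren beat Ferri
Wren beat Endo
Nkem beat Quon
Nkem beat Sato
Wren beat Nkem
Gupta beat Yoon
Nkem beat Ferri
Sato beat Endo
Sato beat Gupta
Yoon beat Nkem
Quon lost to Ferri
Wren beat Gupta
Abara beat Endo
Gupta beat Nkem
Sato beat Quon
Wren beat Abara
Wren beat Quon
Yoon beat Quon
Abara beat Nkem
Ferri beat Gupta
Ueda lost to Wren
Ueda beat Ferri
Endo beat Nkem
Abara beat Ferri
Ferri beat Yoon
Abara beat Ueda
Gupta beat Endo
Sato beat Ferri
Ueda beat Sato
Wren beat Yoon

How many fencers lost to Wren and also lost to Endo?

Wren beat: Yoon, Ueda, Quon, Sato, Nkem, Abara, Gupta, Ferri, Endo.
Endo beat: Yoon, Ueda, Quon, Nkem.
Both beat: Yoon, Ueda, Quon, Nkem — 4.

4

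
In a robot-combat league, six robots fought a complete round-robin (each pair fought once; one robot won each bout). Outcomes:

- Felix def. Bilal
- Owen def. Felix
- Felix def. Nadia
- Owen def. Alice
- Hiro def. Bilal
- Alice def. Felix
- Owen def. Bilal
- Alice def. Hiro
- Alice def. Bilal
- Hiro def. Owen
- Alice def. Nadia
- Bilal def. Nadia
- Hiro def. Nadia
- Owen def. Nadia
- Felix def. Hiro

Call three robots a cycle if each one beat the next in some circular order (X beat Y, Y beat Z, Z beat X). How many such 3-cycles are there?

2

Win totals: Hiro 3, Alice 4, Bilal 1, Nadia 0, Owen 4, Felix 3.
A robot with w wins dominates both others in C(w,2) triples; summing gives 3 + 6 + 0 + 0 + 6 + 3 = 18 transitive triples.
Total triples C(6,3) = 20, so cyclic triples = 20 − 18 = 2.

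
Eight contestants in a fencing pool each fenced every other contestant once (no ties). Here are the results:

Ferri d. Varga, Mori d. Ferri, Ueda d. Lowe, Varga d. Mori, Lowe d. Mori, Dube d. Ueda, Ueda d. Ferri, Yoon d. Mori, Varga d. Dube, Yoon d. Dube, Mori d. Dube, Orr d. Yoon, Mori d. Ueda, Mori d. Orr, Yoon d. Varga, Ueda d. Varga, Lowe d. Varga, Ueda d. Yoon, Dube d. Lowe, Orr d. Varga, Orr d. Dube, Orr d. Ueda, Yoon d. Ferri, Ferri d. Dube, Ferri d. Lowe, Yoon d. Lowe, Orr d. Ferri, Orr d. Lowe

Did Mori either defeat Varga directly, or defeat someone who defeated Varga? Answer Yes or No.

Mori did not beat Varga directly.
Mori beat Ueda, Orr, Ferri, Dube. Of those, Ueda beat Varga.

Yes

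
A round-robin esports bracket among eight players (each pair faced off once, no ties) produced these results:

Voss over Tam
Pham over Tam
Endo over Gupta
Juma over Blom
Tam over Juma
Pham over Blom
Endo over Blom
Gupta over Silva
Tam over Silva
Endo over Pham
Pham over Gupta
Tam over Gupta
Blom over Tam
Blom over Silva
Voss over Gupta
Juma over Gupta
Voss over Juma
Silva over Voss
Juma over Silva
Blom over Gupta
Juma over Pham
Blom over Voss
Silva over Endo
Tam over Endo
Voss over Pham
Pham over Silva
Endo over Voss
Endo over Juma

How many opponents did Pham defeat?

4

Pham's results: beat Silva, Gupta, Tam, Blom; lost to Voss, Endo, Juma.
That is 4 wins.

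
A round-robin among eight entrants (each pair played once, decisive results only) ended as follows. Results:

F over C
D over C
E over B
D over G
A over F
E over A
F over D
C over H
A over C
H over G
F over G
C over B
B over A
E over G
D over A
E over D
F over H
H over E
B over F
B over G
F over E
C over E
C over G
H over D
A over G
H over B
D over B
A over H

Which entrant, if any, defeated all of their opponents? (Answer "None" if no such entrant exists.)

Highest win total is F with 5 (out of 7 possible).
F lost to A, B, so no entrant went undefeated.

None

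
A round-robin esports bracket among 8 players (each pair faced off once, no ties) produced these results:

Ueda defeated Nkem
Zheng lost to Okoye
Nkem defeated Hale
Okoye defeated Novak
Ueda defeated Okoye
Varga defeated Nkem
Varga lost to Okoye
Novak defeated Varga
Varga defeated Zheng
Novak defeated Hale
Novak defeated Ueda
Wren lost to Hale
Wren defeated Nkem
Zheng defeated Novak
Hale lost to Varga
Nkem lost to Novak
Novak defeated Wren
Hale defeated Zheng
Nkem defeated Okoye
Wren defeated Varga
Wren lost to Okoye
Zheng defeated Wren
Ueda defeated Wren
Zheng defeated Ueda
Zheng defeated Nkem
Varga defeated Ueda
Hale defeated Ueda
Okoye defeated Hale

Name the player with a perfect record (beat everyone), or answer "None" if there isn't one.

Highest win total is Okoye with 5 (out of 7 possible).
Okoye lost to Ueda, Nkem, so no player went undefeated.

None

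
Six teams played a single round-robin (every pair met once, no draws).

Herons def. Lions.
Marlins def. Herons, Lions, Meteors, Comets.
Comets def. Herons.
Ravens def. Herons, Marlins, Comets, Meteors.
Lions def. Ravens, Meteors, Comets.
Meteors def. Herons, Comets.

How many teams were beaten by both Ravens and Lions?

2

Ravens beat: Marlins, Meteors, Herons, Comets.
Lions beat: Meteors, Ravens, Comets.
Both beat: Meteors, Comets — 2.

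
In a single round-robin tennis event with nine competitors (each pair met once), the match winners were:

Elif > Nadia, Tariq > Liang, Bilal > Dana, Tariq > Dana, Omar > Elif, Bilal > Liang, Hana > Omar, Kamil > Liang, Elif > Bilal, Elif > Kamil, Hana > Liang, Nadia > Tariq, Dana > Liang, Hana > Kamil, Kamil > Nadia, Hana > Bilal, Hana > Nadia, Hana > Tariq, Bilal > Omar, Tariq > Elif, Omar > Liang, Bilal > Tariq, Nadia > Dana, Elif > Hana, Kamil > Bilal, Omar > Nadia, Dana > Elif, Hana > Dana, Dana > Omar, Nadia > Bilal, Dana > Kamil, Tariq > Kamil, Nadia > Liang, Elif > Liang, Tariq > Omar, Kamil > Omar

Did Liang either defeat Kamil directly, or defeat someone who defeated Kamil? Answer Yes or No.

No

Liang did not beat Kamil directly.
Liang beat no one, so there is no intermediate competitor.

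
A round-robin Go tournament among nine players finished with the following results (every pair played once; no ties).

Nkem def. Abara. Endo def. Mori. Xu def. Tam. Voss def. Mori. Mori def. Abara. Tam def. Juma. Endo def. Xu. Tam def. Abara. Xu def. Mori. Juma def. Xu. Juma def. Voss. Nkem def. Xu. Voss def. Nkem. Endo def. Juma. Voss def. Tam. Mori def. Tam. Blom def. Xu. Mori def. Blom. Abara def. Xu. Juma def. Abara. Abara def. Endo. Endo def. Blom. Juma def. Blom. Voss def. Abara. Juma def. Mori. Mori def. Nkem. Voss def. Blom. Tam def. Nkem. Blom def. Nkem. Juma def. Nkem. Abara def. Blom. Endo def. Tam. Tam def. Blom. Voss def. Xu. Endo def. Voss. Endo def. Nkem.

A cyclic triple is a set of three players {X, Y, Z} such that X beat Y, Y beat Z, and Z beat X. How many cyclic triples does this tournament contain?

Win totals: Voss 6, Xu 2, Nkem 2, Abara 3, Juma 6, Endo 7, Tam 4, Blom 2, Mori 4.
A player with w wins dominates both others in C(w,2) triples; summing gives 15 + 1 + 1 + 3 + 15 + 21 + 6 + 1 + 6 = 69 transitive triples.
Total triples C(9,3) = 84, so cyclic triples = 84 − 69 = 15.

15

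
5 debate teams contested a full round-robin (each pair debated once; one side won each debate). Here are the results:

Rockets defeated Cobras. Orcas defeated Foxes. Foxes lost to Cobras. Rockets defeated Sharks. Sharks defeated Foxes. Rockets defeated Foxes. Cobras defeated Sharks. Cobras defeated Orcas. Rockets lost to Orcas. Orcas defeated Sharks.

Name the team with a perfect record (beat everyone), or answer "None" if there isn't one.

None

Highest win total is Rockets with 3 (out of 4 possible).
Rockets lost to Orcas, so no team went undefeated.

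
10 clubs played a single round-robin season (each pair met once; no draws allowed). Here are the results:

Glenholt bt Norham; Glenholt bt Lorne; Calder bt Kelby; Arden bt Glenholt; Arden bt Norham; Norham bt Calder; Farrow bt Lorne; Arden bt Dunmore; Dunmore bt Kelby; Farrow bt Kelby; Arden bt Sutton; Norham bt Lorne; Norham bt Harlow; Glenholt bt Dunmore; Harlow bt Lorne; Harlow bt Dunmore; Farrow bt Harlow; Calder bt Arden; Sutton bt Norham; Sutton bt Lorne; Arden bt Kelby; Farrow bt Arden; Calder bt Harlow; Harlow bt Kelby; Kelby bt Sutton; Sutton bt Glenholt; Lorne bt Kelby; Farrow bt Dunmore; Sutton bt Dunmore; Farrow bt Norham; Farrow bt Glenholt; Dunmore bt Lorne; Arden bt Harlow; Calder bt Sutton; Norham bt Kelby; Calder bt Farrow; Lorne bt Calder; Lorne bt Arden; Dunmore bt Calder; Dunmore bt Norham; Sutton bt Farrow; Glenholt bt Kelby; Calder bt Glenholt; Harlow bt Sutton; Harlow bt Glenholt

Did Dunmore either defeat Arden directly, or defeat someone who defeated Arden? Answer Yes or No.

Dunmore did not beat Arden directly.
Dunmore beat Norham, Lorne, Calder, Kelby. Of those, Lorne beat Arden.

Yes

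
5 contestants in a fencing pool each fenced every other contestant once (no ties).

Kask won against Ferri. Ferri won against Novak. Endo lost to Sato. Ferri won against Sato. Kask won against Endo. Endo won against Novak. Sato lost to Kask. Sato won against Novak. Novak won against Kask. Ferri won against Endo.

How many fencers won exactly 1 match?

Win totals: Ferri 3, Endo 1, Sato 2, Kask 3, Novak 1.
Exactly 1: Endo, Novak — 2 fencers.

2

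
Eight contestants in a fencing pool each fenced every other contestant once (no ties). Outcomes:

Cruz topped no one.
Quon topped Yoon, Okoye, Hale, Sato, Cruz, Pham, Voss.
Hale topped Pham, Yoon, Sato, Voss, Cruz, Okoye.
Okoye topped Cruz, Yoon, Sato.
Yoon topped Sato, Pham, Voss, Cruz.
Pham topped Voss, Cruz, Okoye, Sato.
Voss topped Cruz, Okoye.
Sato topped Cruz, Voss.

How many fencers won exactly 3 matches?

1

Win totals: Sato 2, Okoye 3, Quon 7, Voss 2, Pham 4, Hale 6, Cruz 0, Yoon 4.
Exactly 3: Okoye — 1 fencer.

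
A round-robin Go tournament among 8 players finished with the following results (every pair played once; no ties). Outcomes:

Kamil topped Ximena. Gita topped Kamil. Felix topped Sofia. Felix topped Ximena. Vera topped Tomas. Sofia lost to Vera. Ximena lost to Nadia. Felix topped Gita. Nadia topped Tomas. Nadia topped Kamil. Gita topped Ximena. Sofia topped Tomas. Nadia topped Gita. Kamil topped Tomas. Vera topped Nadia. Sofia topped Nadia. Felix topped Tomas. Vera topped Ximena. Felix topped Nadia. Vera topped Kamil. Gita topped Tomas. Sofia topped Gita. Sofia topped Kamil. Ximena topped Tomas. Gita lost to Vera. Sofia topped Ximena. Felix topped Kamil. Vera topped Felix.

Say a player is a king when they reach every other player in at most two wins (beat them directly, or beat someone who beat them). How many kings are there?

1

Tomas cannot reach Ximena, Nadia, Kamil, Vera, Gita, Felix, Sofia in two steps.
Ximena cannot reach Nadia, Kamil, Vera, Gita, Felix, Sofia in two steps.
Nadia cannot reach Vera, Felix, Sofia in two steps.
Kamil cannot reach Nadia, Vera, Gita, Felix, Sofia in two steps.
Vera reaches everyone (king).
Gita cannot reach Nadia, Vera, Felix, Sofia in two steps.
Felix cannot reach Vera in two steps.
Sofia cannot reach Vera, Felix in two steps.
Kings: Vera — 1.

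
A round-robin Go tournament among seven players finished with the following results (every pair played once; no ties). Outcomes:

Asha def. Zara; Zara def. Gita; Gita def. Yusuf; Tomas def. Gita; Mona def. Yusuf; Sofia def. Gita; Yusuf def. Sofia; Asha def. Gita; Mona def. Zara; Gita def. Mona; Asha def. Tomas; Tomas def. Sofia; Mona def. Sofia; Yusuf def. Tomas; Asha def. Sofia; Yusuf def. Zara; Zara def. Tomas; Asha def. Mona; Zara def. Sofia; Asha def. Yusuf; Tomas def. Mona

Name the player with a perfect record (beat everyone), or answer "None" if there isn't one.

Asha has 6 wins out of 6 opponents — a perfect record.

Asha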